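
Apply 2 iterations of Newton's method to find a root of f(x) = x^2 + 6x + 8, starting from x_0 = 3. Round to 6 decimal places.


Newton's method: x_(n+1) = x_n - f(x_n)/f'(x_n)
f(x) = x^2 + 6x + 8
f'(x) = 2x + 6

Iteration 1:
  f(3.000000) = 35.000000
  f'(3.000000) = 12.000000
  x_1 = 3.000000 - (35.000000)/(12.000000) = 0.083333

Iteration 2:
  f(0.083333) = 8.506944
  f'(0.083333) = 6.166667
  x_2 = 0.083333 - (8.506944)/(6.166667) = -1.296171

x_2 = -1.296171


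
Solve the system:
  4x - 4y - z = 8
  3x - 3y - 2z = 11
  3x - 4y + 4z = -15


Using Cramer's rule. Expand each determinant along the first row.
D  = 4*[(-3)*4 - (-2)*(-4)] - (-4)*[3*4 - (-2)*3] + (-1)*[3*(-4) - (-3)*3]
  = 4*(-20) - (-4)*(18) + (-1)*(-3) = -5
Dx = 8*[(-3)*4 - (-2)*(-4)] - (-4)*[11*4 - (-2)*(-15)] + (-1)*[11*(-4) - (-3)*(-15)]
  = 8*(-20) - (-4)*(14) + (-1)*(-89) = -15
Dy = 4*[11*4 - (-2)*(-15)] - 8*[3*4 - (-2)*3] + (-1)*[3*(-15) - 11*3]
  = 4*(14) - 8*(18) + (-1)*(-78) = -10
Dz = 4*[(-3)*(-15) - 11*(-4)] - (-4)*[3*(-15) - 11*3] + 8*[3*(-4) - (-3)*3]
  = 4*(89) - (-4)*(-78) + 8*(-3) = 20
x = Dx/D = -15/-5 = 3, y = Dy/D = -10/-5 = 2, z = Dz/D = 20/-5 = -4
Check eq1: (4)(3) + (-4)(2) + (-1)(-4) = 8 = 8 ✓
Check eq2: (3)(3) + (-3)(2) + (-2)(-4) = 11 = 11 ✓
Check eq3: (3)(3) + (-4)(2) + (4)(-4) = -15 = -15 ✓

x = 3, y = 2, z = -4


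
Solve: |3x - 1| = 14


An absolute value equation |expr| = 14 gives two cases:
Case 1: 3x - 1 = 14
  3x = 15, so x = 5
Case 2: 3x - 1 = -14
  3x = -13, so x = -13/3

x = -13/3, x = 5


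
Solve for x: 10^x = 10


Express both sides with the same base.
10 = 10^1
Since the bases match: x = 1

x = 1


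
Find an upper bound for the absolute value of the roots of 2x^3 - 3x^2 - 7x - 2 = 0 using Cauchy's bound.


Cauchy's bound: all roots r satisfy |r| <= 1 + max(|a_i/a_n|) for i = 0,...,n-1
where a_n is the leading coefficient.

Coefficients: [2, -3, -7, -2]
Leading coefficient a_n = 2
Ratios |a_i/a_n|: 3/2, 7/2, 1
Maximum ratio: 7/2
Cauchy's bound: |r| <= 1 + 7/2 = 9/2

Upper bound = 9/2


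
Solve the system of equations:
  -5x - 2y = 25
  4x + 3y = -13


Using Cramer's rule:
Determinant D = (-5)(3) - (4)(-2) = -15 + 8 = -7
Dx = (25)(3) - (-13)(-2) = 75 - 26 = 49
Dy = (-5)(-13) - (4)(25) = 65 - 100 = -35
x = Dx/D = 49/-7 = -7
y = Dy/D = -35/-7 = 5

x = -7, y = 5


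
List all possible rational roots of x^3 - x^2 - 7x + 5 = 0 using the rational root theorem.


Rational root theorem: possible roots are ±p/q where:
  p divides the constant term (5): p ∈ {1, 5}
  q divides the leading coefficient (1): q ∈ {1}

All possible rational roots: -5, -1, 1, 5

-5, -1, 1, 5


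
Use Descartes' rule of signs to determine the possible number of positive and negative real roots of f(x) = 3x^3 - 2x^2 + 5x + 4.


Descartes' rule of signs:

For positive roots, count sign changes in f(x) = 3x^3 - 2x^2 + 5x + 4:
Signs of coefficients: +, -, +, +
Number of sign changes: 2
Possible positive real roots: 2, 0

For negative roots, examine f(-x) = -3x^3 - 2x^2 - 5x + 4:
Signs of coefficients: -, -, -, +
Number of sign changes: 1
Possible negative real roots: 1

Positive roots: 2 or 0; Negative roots: 1


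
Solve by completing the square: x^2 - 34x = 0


Start: x^2 - 34x + 0 = 0
Move constant: x^2 - 34x = 0
Half of -34 is -17, squared is 289
Add 289 to both sides: x^2 - 34x + 289 = 289
(x - 17)^2 = 289
x - 17 = ±17
x = 17 + 17 = 34 or x = 17 - 17 = 0

x = 0, x = 34


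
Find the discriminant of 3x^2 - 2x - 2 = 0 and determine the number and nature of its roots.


For ax^2 + bx + c = 0, discriminant D = b^2 - 4ac
Here a = 3, b = -2, c = -2
D = (-2)^2 - 4(3)(-2) = 4 + 24 = 28

D = 28 > 0 but not a perfect square
The equation has 2 distinct real irrational roots.

Discriminant = 28, 2 distinct real irrational roots


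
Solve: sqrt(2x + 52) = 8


Square both sides: 2x + 52 = 8^2 = 64
2x = 64 - 52 = 12
x = 6
Check: sqrt(2*6 + 52) = sqrt(64) = 8 ✓

x = 6


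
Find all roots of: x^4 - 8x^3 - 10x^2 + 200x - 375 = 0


Let p(x) = x^4 - 8x^3 - 10x^2 + 200x - 375. By the rational root theorem (leading coefficient 1), any rational root is an integer divisor of 375: try ±1, ±2, ... in turn.
Test x = 1: value = -192 ≠ 0.
Test x = -1: value = -576 ≠ 0.
Test x = 3: value = 0 ✓, so (x - 3) is a factor.
Synthetic division by (x - 3): bring down 1; 1(3) - 8 = -5; (-5)(3) - 10 = -25; (-25)(3) + 200 = 125; 125(3) - 375 = 0 → quotient x^3 - 5x^2 - 25x + 125, remainder 0.
Continue with the quotient x^3 - 5x^2 - 25x + 125 (candidates must divide 125).
Test x = 5: value = 0 ✓, so (x - 5) is a factor.
Synthetic division by (x - 5): bring down 1; 1(5) - 5 = 0; 0(5) - 25 = -25; (-25)(5) + 125 = 0 → quotient x^2 - 25, remainder 0.
Solve the quadratic x^2 - 25 = 0: discriminant = 0^2 - 4(1)(-25) = 0 + 100 = 100.
sqrt(100) = 10, so x = (0 ± 10)/2: x = 5 or x = -5.
Collecting all roots found:

x = -5, x = 3, x = 5 (multiplicity 2)


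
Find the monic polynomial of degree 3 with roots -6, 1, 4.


A monic polynomial with roots -6, 1, 4 is:
p(x) = (x + 6)(x - 1)(x - 4)
After multiplying by (x + 6): x + 6
After multiplying by (x - 1): x^2 + 5x - 6
After multiplying by (x - 4): x^3 + x^2 - 26x + 24

x^3 + x^2 - 26x + 24


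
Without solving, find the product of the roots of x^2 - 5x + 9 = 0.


By Vieta's formulas for ax^2 + bx + c = 0:
  Sum of roots = -b/a
  Product of roots = c/a

Here a = 1, b = -5, c = 9
Sum = -(-5)/1 = 5
Product = 9/1 = 9

Product = 9


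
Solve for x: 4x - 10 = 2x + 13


Starting with: 4x - 10 = 2x + 13
Move all x terms to left: (4 - 2)x = 13 + 10
Simplify: 2x = 23
Divide both sides by 2: x = 23/2

x = 23/2


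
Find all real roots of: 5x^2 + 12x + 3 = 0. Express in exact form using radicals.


Using the quadratic formula: x = (-b ± sqrt(b^2 - 4ac)) / (2a)
Here a = 5, b = 12, c = 3
Discriminant = b^2 - 4ac = 12^2 - 4(5)(3) = 144 - 60 = 84
Since discriminant = 84 > 0, there are two real roots.
x = (-12 ± 2*sqrt(21)) / 10
Simplifying: x = (-6 ± sqrt(21)) / 5
Numerically: x ≈ -0.2835 or x ≈ -2.1165

x = (-6 + sqrt(21)) / 5 or x = (-6 - sqrt(21)) / 5


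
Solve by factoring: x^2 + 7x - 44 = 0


We need two numbers that multiply to -44 and add to 7.
Those numbers are 11 and -4 (since 11 * (-4) = -44 and 11 + (-4) = 7).
So x^2 + 7x - 44 = (x + 11)(x - 4) = 0
Setting each factor to zero: x = -11 or x = 4

x = -11, x = 4


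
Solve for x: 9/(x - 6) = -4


Multiply both sides by (x - 6): 9 = -4(x - 6)
Distribute: 9 = -4x + 24
-4x = 9 - 24 = -15
x = 15/4

x = 15/4


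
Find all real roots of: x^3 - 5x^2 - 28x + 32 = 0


Let p(x) = x^3 - 5x^2 - 28x + 32. By the rational root theorem (leading coefficient 1), any rational root is an integer divisor of 32: try ±1, ±2, ... in turn.
Test x = 1: value = 0 ✓, so (x - 1) is a factor.
Synthetic division by (x - 1): bring down 1; 1(1) - 5 = -4; (-4)(1) - 28 = -32; (-32)(1) + 32 = 0 → quotient x^2 - 4x - 32, remainder 0.
Solve the quadratic x^2 - 4x - 32 = 0: discriminant = (-4)^2 - 4(1)(-32) = 16 + 128 = 144.
sqrt(144) = 12, so x = (4 ± 12)/2: x = 8 or x = -4.

x = -4, x = 1, x = 8


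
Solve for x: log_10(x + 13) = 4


Convert to exponential form: x + 13 = 10^4 = 10000
x = 10000 - 13 = 9987
Check: log_10(9987 + 13) = log_10(10000) = log_10(10000) = 4 ✓

x = 9987


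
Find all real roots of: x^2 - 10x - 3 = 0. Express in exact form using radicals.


Using the quadratic formula: x = (-b ± sqrt(b^2 - 4ac)) / (2a)
Here a = 1, b = -10, c = -3
Discriminant = b^2 - 4ac = (-10)^2 - 4(1)(-3) = 100 + 12 = 112
Since discriminant = 112 > 0, there are two real roots.
x = (10 ± 4*sqrt(7)) / 2
Simplifying: x = 5 ± 2*sqrt(7)
Numerically: x ≈ 10.2915 or x ≈ -0.2915

x = 5 + 2*sqrt(7) or x = 5 - 2*sqrt(7)


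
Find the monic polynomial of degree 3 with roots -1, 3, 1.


A monic polynomial with roots -1, 3, 1 is:
p(x) = (x + 1)(x - 3)(x - 1)
After multiplying by (x + 1): x + 1
After multiplying by (x - 3): x^2 - 2x - 3
After multiplying by (x - 1): x^3 - 3x^2 - x + 3

x^3 - 3x^2 - x + 3


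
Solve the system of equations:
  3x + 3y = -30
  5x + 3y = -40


Using Cramer's rule:
Determinant D = (3)(3) - (5)(3) = 9 - 15 = -6
Dx = (-30)(3) - (-40)(3) = -90 + 120 = 30
Dy = (3)(-40) - (5)(-30) = -120 + 150 = 30
x = Dx/D = 30/-6 = -5
y = Dy/D = 30/-6 = -5

x = -5, y = -5


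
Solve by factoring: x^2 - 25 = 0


We need two numbers that multiply to -25 and add to 0.
Those numbers are 5 and -5 (since 5 * (-5) = -25 and 5 + (-5) = 0).
So x^2 - 25 = (x + 5)(x - 5) = 0
Setting each factor to zero: x = -5 or x = 5

x = -5, x = 5


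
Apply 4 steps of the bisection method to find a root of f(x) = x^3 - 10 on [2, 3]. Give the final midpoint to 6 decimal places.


f(x) = x^3 - 10
f(2) = -2 < 0
f(3) = 17 > 0

Step 1: midpoint = (2.000000 + 3.000000)/2 = 2.500000
  f(2.500000) = 5.625000
  f(mid) > 0, so root is in [2.000000, 2.500000]

Step 2: midpoint = (2.000000 + 2.500000)/2 = 2.250000
  f(2.250000) = 1.390625
  f(mid) > 0, so root is in [2.000000, 2.250000]

Step 3: midpoint = (2.000000 + 2.250000)/2 = 2.125000
  f(2.125000) = -0.404297
  f(mid) < 0, so root is in [2.125000, 2.250000]

Step 4: midpoint = (2.125000 + 2.250000)/2 = 2.187500
  f(2.187500) = 0.467529
  f(mid) > 0, so root is in [2.125000, 2.187500]

midpoint = 2.187500


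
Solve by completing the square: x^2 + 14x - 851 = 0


Start: x^2 + 14x - 851 = 0
Move constant: x^2 + 14x = 851
Half of 14 is 7, squared is 49
Add 49 to both sides: x^2 + 14x + 49 = 900
(x + 7)^2 = 900
x + 7 = ±30
x = -7 + 30 = 23 or x = -7 - 30 = -37

x = -37, x = 23


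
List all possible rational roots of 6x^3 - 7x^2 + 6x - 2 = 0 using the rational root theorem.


Rational root theorem: possible roots are ±p/q where:
  p divides the constant term (-2): p ∈ {1, 2}
  q divides the leading coefficient (6): q ∈ {1, 2, 3, 6}

All possible rational roots: -2, -1, -2/3, -1/2, -1/3, -1/6, 1/6, 1/3, 1/2, 2/3, 1, 2

-2, -1, -2/3, -1/2, -1/3, -1/6, 1/6, 1/3, 1/2, 2/3, 1, 2


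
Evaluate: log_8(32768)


We need the exponent such that 8^? = 32768
8^5 = 32768
Therefore log_8(32768) = 5

5


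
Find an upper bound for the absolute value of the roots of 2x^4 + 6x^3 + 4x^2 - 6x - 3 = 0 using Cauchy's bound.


Cauchy's bound: all roots r satisfy |r| <= 1 + max(|a_i/a_n|) for i = 0,...,n-1
where a_n is the leading coefficient.

Coefficients: [2, 6, 4, -6, -3]
Leading coefficient a_n = 2
Ratios |a_i/a_n|: 3, 2, 3, 3/2
Maximum ratio: 3
Cauchy's bound: |r| <= 1 + 3 = 4

Upper bound = 4


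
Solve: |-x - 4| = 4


An absolute value equation |expr| = 4 gives two cases:
Case 1: -x - 4 = 4
  -x = 8, so x = -8
Case 2: -x - 4 = -4
  -x = 0, so x = 0

x = -8, x = 0


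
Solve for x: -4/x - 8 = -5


Subtract -8 from both sides: -4/x = 3
Multiply both sides by x: -4 = 3 * x
Divide by 3: x = -4/3

x = -4/3


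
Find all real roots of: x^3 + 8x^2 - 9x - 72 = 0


Let p(x) = x^3 + 8x^2 - 9x - 72. By the rational root theorem (leading coefficient 1), any rational root is an integer divisor of 72: try ±1, ±2, ... in turn.
Test x = 1: value = -72 ≠ 0.
Test x = -1: value = -56 ≠ 0.
Test x = 2: value = -50 ≠ 0.
Test x = -2: value = -30 ≠ 0.
Test x = 3: value = 0 ✓, so (x - 3) is a factor.
Synthetic division by (x - 3): bring down 1; 1(3) + 8 = 11; 11(3) - 9 = 24; 24(3) - 72 = 0 → quotient x^2 + 11x + 24, remainder 0.
Solve the quadratic x^2 + 11x + 24 = 0: discriminant = 11^2 - 4(1)(24) = 121 - 96 = 25.
sqrt(25) = 5, so x = (-11 ± 5)/2: x = -3 or x = -8.

x = -8, x = -3, x = 3


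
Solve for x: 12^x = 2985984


Express both sides with the same base.
2985984 = 12^6
Since the bases match: x = 6

x = 6


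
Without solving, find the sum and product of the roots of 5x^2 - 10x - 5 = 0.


By Vieta's formulas for ax^2 + bx + c = 0:
  Sum of roots = -b/a
  Product of roots = c/a

Here a = 5, b = -10, c = -5
Sum = -(-10)/5 = 2
Product = -5/5 = -1

Sum = 2, Product = -1


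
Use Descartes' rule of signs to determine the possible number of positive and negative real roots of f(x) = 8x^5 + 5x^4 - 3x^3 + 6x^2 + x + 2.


Descartes' rule of signs:

For positive roots, count sign changes in f(x) = 8x^5 + 5x^4 - 3x^3 + 6x^2 + x + 2:
Signs of coefficients: +, +, -, +, +, +
Number of sign changes: 2
Possible positive real roots: 2, 0

For negative roots, examine f(-x) = -8x^5 + 5x^4 + 3x^3 + 6x^2 - x + 2:
Signs of coefficients: -, +, +, +, -, +
Number of sign changes: 3
Possible negative real roots: 3, 1

Positive roots: 2 or 0; Negative roots: 3 or 1


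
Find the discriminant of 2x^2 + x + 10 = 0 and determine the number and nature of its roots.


For ax^2 + bx + c = 0, discriminant D = b^2 - 4ac
Here a = 2, b = 1, c = 10
D = (1)^2 - 4(2)(10) = 1 - 80 = -79

D = -79 < 0
The equation has no real roots (2 complex conjugate roots).

Discriminant = -79, no real roots (2 complex conjugate roots)


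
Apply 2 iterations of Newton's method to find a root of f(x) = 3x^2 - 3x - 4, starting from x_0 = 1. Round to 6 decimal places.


Newton's method: x_(n+1) = x_n - f(x_n)/f'(x_n)
f(x) = 3x^2 - 3x - 4
f'(x) = 6x - 3

Iteration 1:
  f(1.000000) = -4.000000
  f'(1.000000) = 3.000000
  x_1 = 1.000000 - (-4.000000)/(3.000000) = 2.333333

Iteration 2:
  f(2.333333) = 5.333333
  f'(2.333333) = 11.000000
  x_2 = 2.333333 - (5.333333)/(11.000000) = 1.848485

x_2 = 1.848485


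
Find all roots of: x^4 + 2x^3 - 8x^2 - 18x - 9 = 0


Let p(x) = x^4 + 2x^3 - 8x^2 - 18x - 9. By the rational root theorem (leading coefficient 1), any rational root is an integer divisor of 9: try ±1, ±2, ... in turn.
Test x = 1: value = -32 ≠ 0.
Test x = -1: value = 0 ✓, so (x + 1) is a factor.
Synthetic division by (x + 1): bring down 1; 1(-1) + 2 = 1; 1(-1) - 8 = -9; (-9)(-1) - 18 = -9; (-9)(-1) - 9 = 0 → quotient x^3 + x^2 - 9x - 9, remainder 0.
Continue with the quotient x^3 + x^2 - 9x - 9 (candidates must divide 9; re-test x = -1 first in case it repeats).
Test x = -1: value = 0 ✓, so (x + 1) is a factor.
Synthetic division by (x + 1): bring down 1; 1(-1) + 1 = 0; 0(-1) - 9 = -9; (-9)(-1) - 9 = 0 → quotient x^2 - 9, remainder 0.
Solve the quadratic x^2 - 9 = 0: discriminant = 0^2 - 4(1)(-9) = 0 + 36 = 36.
sqrt(36) = 6, so x = (0 ± 6)/2: x = 3 or x = -3.
Collecting all roots found:

x = -3, x = -1 (multiplicity 2), x = 3


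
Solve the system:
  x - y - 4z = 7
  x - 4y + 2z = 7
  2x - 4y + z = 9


Using Cramer's rule. Expand each determinant along the first row.
D  = 1*[(-4)*1 - 2*(-4)] - (-1)*[1*1 - 2*2] + (-4)*[1*(-4) - (-4)*2]
  = 1*(4) - (-1)*(-3) + (-4)*(4) = -15
Dx = 7*[(-4)*1 - 2*(-4)] - (-1)*[7*1 - 2*9] + (-4)*[7*(-4) - (-4)*9]
  = 7*(4) - (-1)*(-11) + (-4)*(8) = -15
Dy = 1*[7*1 - 2*9] - 7*[1*1 - 2*2] + (-4)*[1*9 - 7*2]
  = 1*(-11) - 7*(-3) + (-4)*(-5) = 30
Dz = 1*[(-4)*9 - 7*(-4)] - (-1)*[1*9 - 7*2] + 7*[1*(-4) - (-4)*2]
  = 1*(-8) - (-1)*(-5) + 7*(4) = 15
x = Dx/D = -15/-15 = 1, y = Dy/D = 30/-15 = -2, z = Dz/D = 15/-15 = -1
Check eq1: (1)(1) + (-1)(-2) + (-4)(-1) = 7 = 7 ✓
Check eq2: (1)(1) + (-4)(-2) + (2)(-1) = 7 = 7 ✓
Check eq3: (2)(1) + (-4)(-2) + (1)(-1) = 9 = 9 ✓

x = 1, y = -2, z = -1


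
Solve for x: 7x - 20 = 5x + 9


Starting with: 7x - 20 = 5x + 9
Move all x terms to left: (7 - 5)x = 9 + 20
Simplify: 2x = 29
Divide both sides by 2: x = 29/2

x = 29/2


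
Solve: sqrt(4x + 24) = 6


Square both sides: 4x + 24 = 6^2 = 36
4x = 36 - 24 = 12
x = 3
Check: sqrt(4*3 + 24) = sqrt(36) = 6 ✓

x = 3


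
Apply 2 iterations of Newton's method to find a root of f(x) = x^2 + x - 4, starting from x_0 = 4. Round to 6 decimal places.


Newton's method: x_(n+1) = x_n - f(x_n)/f'(x_n)
f(x) = x^2 + x - 4
f'(x) = 2x + 1

Iteration 1:
  f(4.000000) = 16.000000
  f'(4.000000) = 9.000000
  x_1 = 4.000000 - (16.000000)/(9.000000) = 2.222222

Iteration 2:
  f(2.222222) = 3.160494
  f'(2.222222) = 5.444444
  x_2 = 2.222222 - (3.160494)/(5.444444) = 1.641723

x_2 = 1.641723


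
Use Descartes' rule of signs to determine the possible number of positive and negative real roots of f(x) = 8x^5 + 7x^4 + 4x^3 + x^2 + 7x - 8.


Descartes' rule of signs:

For positive roots, count sign changes in f(x) = 8x^5 + 7x^4 + 4x^3 + x^2 + 7x - 8:
Signs of coefficients: +, +, +, +, +, -
Number of sign changes: 1
Possible positive real roots: 1

For negative roots, examine f(-x) = -8x^5 + 7x^4 - 4x^3 + x^2 - 7x - 8:
Signs of coefficients: -, +, -, +, -, -
Number of sign changes: 4
Possible negative real roots: 4, 2, 0

Positive roots: 1; Negative roots: 4 or 2 or 0


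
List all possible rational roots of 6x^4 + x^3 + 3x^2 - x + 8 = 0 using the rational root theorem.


Rational root theorem: possible roots are ±p/q where:
  p divides the constant term (8): p ∈ {1, 2, 4, 8}
  q divides the leading coefficient (6): q ∈ {1, 2, 3, 6}

All possible rational roots: -8, -4, -8/3, -2, -4/3, -1, -2/3, -1/2, -1/3, -1/6, 1/6, 1/3, 1/2, 2/3, 1, 4/3, 2, 8/3, 4, 8

-8, -4, -8/3, -2, -4/3, -1, -2/3, -1/2, -1/3, -1/6, 1/6, 1/3, 1/2, 2/3, 1, 4/3, 2, 8/3, 4, 8


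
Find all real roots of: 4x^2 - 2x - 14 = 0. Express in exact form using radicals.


Using the quadratic formula: x = (-b ± sqrt(b^2 - 4ac)) / (2a)
Here a = 4, b = -2, c = -14
Discriminant = b^2 - 4ac = (-2)^2 - 4(4)(-14) = 4 + 224 = 228
Since discriminant = 228 > 0, there are two real roots.
x = (2 ± 2*sqrt(57)) / 8
Simplifying: x = (1 ± sqrt(57)) / 4
Numerically: x ≈ 2.1375 or x ≈ -1.6375

x = (1 + sqrt(57)) / 4 or x = (1 - sqrt(57)) / 4


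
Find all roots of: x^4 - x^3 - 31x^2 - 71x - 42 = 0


Let p(x) = x^4 - x^3 - 31x^2 - 71x - 42. By the rational root theorem (leading coefficient 1), any rational root is an integer divisor of 42: try ±1, ±2, ... in turn.
Test x = 1: value = -144 ≠ 0.
Test x = -1: value = 0 ✓, so (x + 1) is a factor.
Synthetic division by (x + 1): bring down 1; 1(-1) - 1 = -2; (-2)(-1) - 31 = -29; (-29)(-1) - 71 = -42; (-42)(-1) - 42 = 0 → quotient x^3 - 2x^2 - 29x - 42, remainder 0.
Continue with the quotient x^3 - 2x^2 - 29x - 42 (candidates must divide 42; re-test x = -1 first in case it repeats).
Test x = -1: value = -16 ≠ 0.
Test x = 2: value = -100 ≠ 0.
Test x = -2: value = 0 ✓, so (x + 2) is a factor.
Synthetic division by (x + 2): bring down 1; 1(-2) - 2 = -4; (-4)(-2) - 29 = -21; (-21)(-2) - 42 = 0 → quotient x^2 - 4x - 21, remainder 0.
Solve the quadratic x^2 - 4x - 21 = 0: discriminant = (-4)^2 - 4(1)(-21) = 16 + 84 = 100.
sqrt(100) = 10, so x = (4 ± 10)/2: x = 7 or x = -3.
Collecting all roots found:

x = -3, x = -2, x = -1, x = 7


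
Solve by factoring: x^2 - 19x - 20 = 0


We need two numbers that multiply to -20 and add to -19.
Those numbers are -20 and 1 (since (-20) * 1 = -20 and (-20) + 1 = -19).
So x^2 - 19x - 20 = (x - 20)(x + 1) = 0
Setting each factor to zero: x = 20 or x = -1

x = -1, x = 20


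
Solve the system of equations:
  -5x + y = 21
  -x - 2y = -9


Using Cramer's rule:
Determinant D = (-5)(-2) - (-1)(1) = 10 + 1 = 11
Dx = (21)(-2) - (-9)(1) = -42 + 9 = -33
Dy = (-5)(-9) - (-1)(21) = 45 + 21 = 66
x = Dx/D = -33/11 = -3
y = Dy/D = 66/11 = 6

x = -3, y = 6


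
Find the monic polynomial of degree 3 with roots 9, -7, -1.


A monic polynomial with roots 9, -7, -1 is:
p(x) = (x - 9)(x + 7)(x + 1)
After multiplying by (x - 9): x - 9
After multiplying by (x + 7): x^2 - 2x - 63
After multiplying by (x + 1): x^3 - x^2 - 65x - 63

x^3 - x^2 - 65x - 63


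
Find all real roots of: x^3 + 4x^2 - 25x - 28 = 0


Let p(x) = x^3 + 4x^2 - 25x - 28. By the rational root theorem (leading coefficient 1), any rational root is an integer divisor of 28: try ±1, ±2, ... in turn.
Test x = 1: value = -48 ≠ 0.
Test x = -1: value = 0 ✓, so (x + 1) is a factor.
Synthetic division by (x + 1): bring down 1; 1(-1) + 4 = 3; 3(-1) - 25 = -28; (-28)(-1) - 28 = 0 → quotient x^2 + 3x - 28, remainder 0.
Solve the quadratic x^2 + 3x - 28 = 0: discriminant = 3^2 - 4(1)(-28) = 9 + 112 = 121.
sqrt(121) = 11, so x = (-3 ± 11)/2: x = 4 or x = -7.

x = -7, x = -1, x = 4


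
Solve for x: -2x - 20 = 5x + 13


Starting with: -2x - 20 = 5x + 13
Move all x terms to left: (-2 - 5)x = 13 + 20
Simplify: -7x = 33
Divide both sides by -7: x = -33/7

x = -33/7


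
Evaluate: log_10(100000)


We need the exponent such that 10^? = 100000
10^5 = 100000
Therefore log_10(100000) = 5

5


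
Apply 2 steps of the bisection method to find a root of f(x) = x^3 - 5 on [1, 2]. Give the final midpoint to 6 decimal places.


f(x) = x^3 - 5
f(1) = -4 < 0
f(2) = 3 > 0

Step 1: midpoint = (1.000000 + 2.000000)/2 = 1.500000
  f(1.500000) = -1.625000
  f(mid) < 0, so root is in [1.500000, 2.000000]

Step 2: midpoint = (1.500000 + 2.000000)/2 = 1.750000
  f(1.750000) = 0.359375
  f(mid) > 0, so root is in [1.500000, 1.750000]

midpoint = 1.750000


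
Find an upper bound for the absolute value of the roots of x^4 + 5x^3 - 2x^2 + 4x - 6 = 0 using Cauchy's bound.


Cauchy's bound: all roots r satisfy |r| <= 1 + max(|a_i/a_n|) for i = 0,...,n-1
where a_n is the leading coefficient.

Coefficients: [1, 5, -2, 4, -6]
Leading coefficient a_n = 1
Ratios |a_i/a_n|: 5, 2, 4, 6
Maximum ratio: 6
Cauchy's bound: |r| <= 1 + 6 = 7

Upper bound = 7


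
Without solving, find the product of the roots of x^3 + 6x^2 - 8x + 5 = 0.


By Vieta's formulas for x^3 + bx^2 + cx + d = 0:
  r1 + r2 + r3 = -b/a = -6
  r1*r2 + r1*r3 + r2*r3 = c/a = -8
  r1*r2*r3 = -d/a = -5


Product = -5


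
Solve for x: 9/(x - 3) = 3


Multiply both sides by (x - 3): 9 = 3(x - 3)
Distribute: 9 = 3x - 9
3x = 9 + 9 = 18
x = 6

x = 6


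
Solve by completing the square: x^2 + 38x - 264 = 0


Start: x^2 + 38x - 264 = 0
Move constant: x^2 + 38x = 264
Half of 38 is 19, squared is 361
Add 361 to both sides: x^2 + 38x + 361 = 625
(x + 19)^2 = 625
x + 19 = ±25
x = -19 + 25 = 6 or x = -19 - 25 = -44

x = -44, x = 6


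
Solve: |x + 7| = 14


An absolute value equation |expr| = 14 gives two cases:
Case 1: x + 7 = 14
  x = 7, so x = 7
Case 2: x + 7 = -14
  x = -21, so x = -21

x = -21, x = 7


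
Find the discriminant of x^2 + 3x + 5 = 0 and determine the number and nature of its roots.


For ax^2 + bx + c = 0, discriminant D = b^2 - 4ac
Here a = 1, b = 3, c = 5
D = (3)^2 - 4(1)(5) = 9 - 20 = -11

D = -11 < 0
The equation has no real roots (2 complex conjugate roots).

Discriminant = -11, no real roots (2 complex conjugate roots)


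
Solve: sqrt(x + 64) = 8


Square both sides: x + 64 = 8^2 = 64
x = 64 - 64 = 0
x = 0
Check: sqrt(1*0 + 64) = sqrt(64) = 8 ✓

x = 0


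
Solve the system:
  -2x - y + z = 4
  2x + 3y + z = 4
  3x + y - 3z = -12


Using Cramer's rule. Expand each determinant along the first row.
D  = (-2)*[3*(-3) - 1*1] - (-1)*[2*(-3) - 1*3] + 1*[2*1 - 3*3]
  = (-2)*(-10) - (-1)*(-9) + 1*(-7) = 4
Dx = 4*[3*(-3) - 1*1] - (-1)*[4*(-3) - 1*(-12)] + 1*[4*1 - 3*(-12)]
  = 4*(-10) - (-1)*(0) + 1*(40) = 0
Dy = (-2)*[4*(-3) - 1*(-12)] - 4*[2*(-3) - 1*3] + 1*[2*(-12) - 4*3]
  = (-2)*(0) - 4*(-9) + 1*(-36) = 0
Dz = (-2)*[3*(-12) - 4*1] - (-1)*[2*(-12) - 4*3] + 4*[2*1 - 3*3]
  = (-2)*(-40) - (-1)*(-36) + 4*(-7) = 16
x = Dx/D = 0/4 = 0, y = Dy/D = 0/4 = 0, z = Dz/D = 16/4 = 4
Check eq1: (-2)(0) + (-1)(0) + (1)(4) = 4 = 4 ✓
Check eq2: (2)(0) + (3)(0) + (1)(4) = 4 = 4 ✓
Check eq3: (3)(0) + (1)(0) + (-3)(4) = -12 = -12 ✓

x = 0, y = 0, z = 4


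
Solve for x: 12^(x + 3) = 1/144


Express both sides with the same base.
1/144 = 12^(-2)
Since the bases match, equate exponents: x + 3 = -2
So x = -2 - (3) = -5

x = -5


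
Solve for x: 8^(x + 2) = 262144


Express both sides with the same base.
262144 = 8^6
Since the bases match, equate exponents: x + 2 = 6
So x = 6 - (2) = 4

x = 4


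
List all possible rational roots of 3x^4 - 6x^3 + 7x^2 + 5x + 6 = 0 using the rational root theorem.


Rational root theorem: possible roots are ±p/q where:
  p divides the constant term (6): p ∈ {1, 2, 3, 6}
  q divides the leading coefficient (3): q ∈ {1, 3}

All possible rational roots: -6, -3, -2, -1, -2/3, -1/3, 1/3, 2/3, 1, 2, 3, 6

-6, -3, -2, -1, -2/3, -1/3, 1/3, 2/3, 1, 2, 3, 6


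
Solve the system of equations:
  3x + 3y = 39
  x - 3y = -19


Using Cramer's rule:
Determinant D = (3)(-3) - (1)(3) = -9 - 3 = -12
Dx = (39)(-3) - (-19)(3) = -117 + 57 = -60
Dy = (3)(-19) - (1)(39) = -57 - 39 = -96
x = Dx/D = -60/-12 = 5
y = Dy/D = -96/-12 = 8

x = 5, y = 8


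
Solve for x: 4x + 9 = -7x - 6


Starting with: 4x + 9 = -7x - 6
Move all x terms to left: (4 + 7)x = -6 - 9
Simplify: 11x = -15
Divide both sides by 11: x = -15/11

x = -15/11


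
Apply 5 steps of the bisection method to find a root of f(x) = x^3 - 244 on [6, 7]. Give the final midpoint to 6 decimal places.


f(x) = x^3 - 244
f(6) = -28 < 0
f(7) = 99 > 0

Step 1: midpoint = (6.000000 + 7.000000)/2 = 6.500000
  f(6.500000) = 30.625000
  f(mid) > 0, so root is in [6.000000, 6.500000]

Step 2: midpoint = (6.000000 + 6.500000)/2 = 6.250000
  f(6.250000) = 0.140625
  f(mid) > 0, so root is in [6.000000, 6.250000]

Step 3: midpoint = (6.000000 + 6.250000)/2 = 6.125000
  f(6.125000) = -14.216797
  f(mid) < 0, so root is in [6.125000, 6.250000]

Step 4: midpoint = (6.125000 + 6.250000)/2 = 6.187500
  f(6.187500) = -7.110596
  f(mid) < 0, so root is in [6.187500, 6.250000]

Step 5: midpoint = (6.187500 + 6.250000)/2 = 6.218750
  f(6.218750) = -3.503204
  f(mid) < 0, so root is in [6.218750, 6.250000]

midpoint = 6.218750


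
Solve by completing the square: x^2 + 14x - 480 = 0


Start: x^2 + 14x - 480 = 0
Move constant: x^2 + 14x = 480
Half of 14 is 7, squared is 49
Add 49 to both sides: x^2 + 14x + 49 = 529
(x + 7)^2 = 529
x + 7 = ±23
x = -7 + 23 = 16 or x = -7 - 23 = -30

x = -30, x = 16


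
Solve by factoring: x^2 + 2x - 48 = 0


We need two numbers that multiply to -48 and add to 2.
Those numbers are 8 and -6 (since 8 * (-6) = -48 and 8 + (-6) = 2).
So x^2 + 2x - 48 = (x + 8)(x - 6) = 0
Setting each factor to zero: x = -8 or x = 6

x = -8, x = 6


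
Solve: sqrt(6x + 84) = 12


Square both sides: 6x + 84 = 12^2 = 144
6x = 144 - 84 = 60
x = 10
Check: sqrt(6*10 + 84) = sqrt(144) = 12 ✓

x = 10


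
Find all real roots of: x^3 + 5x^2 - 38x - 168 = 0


Let p(x) = x^3 + 5x^2 - 38x - 168. By the rational root theorem (leading coefficient 1), any rational root is an integer divisor of 168: try ±1, ±2, ... in turn.
Test x = 1: value = -200 ≠ 0.
Test x = -1: value = -126 ≠ 0.
Test x = 2: value = -216 ≠ 0.
Test x = -2: value = -80 ≠ 0.
Test x = 3: value = -210 ≠ 0.
Test x = -3: value = -36 ≠ 0.
Test x = 4: value = -176 ≠ 0.
Test x = -4: value = 0 ✓, so (x + 4) is a factor.
Synthetic division by (x + 4): bring down 1; 1(-4) + 5 = 1; 1(-4) - 38 = -42; (-42)(-4) - 168 = 0 → quotient x^2 + x - 42, remainder 0.
Solve the quadratic x^2 + x - 42 = 0: discriminant = 1^2 - 4(1)(-42) = 1 + 168 = 169.
sqrt(169) = 13, so x = (-1 ± 13)/2: x = 6 or x = -7.

x = -7, x = -4, x = 6


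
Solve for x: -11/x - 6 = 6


Subtract -6 from both sides: -11/x = 12
Multiply both sides by x: -11 = 12 * x
Divide by 12: x = -11/12

x = -11/12


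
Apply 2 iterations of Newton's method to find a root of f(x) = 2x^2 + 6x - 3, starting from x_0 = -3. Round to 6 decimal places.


Newton's method: x_(n+1) = x_n - f(x_n)/f'(x_n)
f(x) = 2x^2 + 6x - 3
f'(x) = 4x + 6

Iteration 1:
  f(-3.000000) = -3.000000
  f'(-3.000000) = -6.000000
  x_1 = -3.000000 - (-3.000000)/(-6.000000) = -3.500000

Iteration 2:
  f(-3.500000) = 0.500000
  f'(-3.500000) = -8.000000
  x_2 = -3.500000 - (0.500000)/(-8.000000) = -3.437500

x_2 = -3.437500


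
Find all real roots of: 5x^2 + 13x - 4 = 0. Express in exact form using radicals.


Using the quadratic formula: x = (-b ± sqrt(b^2 - 4ac)) / (2a)
Here a = 5, b = 13, c = -4
Discriminant = b^2 - 4ac = 13^2 - 4(5)(-4) = 169 + 80 = 249
Since discriminant = 249 > 0, there are two real roots.
x = (-13 ± sqrt(249)) / 10
Numerically: x ≈ 0.2780 or x ≈ -2.8780

x = (-13 + sqrt(249)) / 10 or x = (-13 - sqrt(249)) / 10


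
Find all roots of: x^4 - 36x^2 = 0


The lowest-degree term is x^2, so x = 0 is a root with multiplicity 2. Factor out x^2:
  x^2 - 36 = 0
Solve the quadratic x^2 - 36 = 0: discriminant = 0^2 - 4(1)(-36) = 0 + 144 = 144.
sqrt(144) = 12, so x = (0 ± 12)/2: x = 6 or x = -6.
Collecting all roots found:

x = -6, x = 0 (multiplicity 2), x = 6


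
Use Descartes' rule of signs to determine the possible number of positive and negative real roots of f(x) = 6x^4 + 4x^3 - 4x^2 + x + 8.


Descartes' rule of signs:

For positive roots, count sign changes in f(x) = 6x^4 + 4x^3 - 4x^2 + x + 8:
Signs of coefficients: +, +, -, +, +
Number of sign changes: 2
Possible positive real roots: 2, 0

For negative roots, examine f(-x) = 6x^4 - 4x^3 - 4x^2 - x + 8:
Signs of coefficients: +, -, -, -, +
Number of sign changes: 2
Possible negative real roots: 2, 0

Positive roots: 2 or 0; Negative roots: 2 or 0


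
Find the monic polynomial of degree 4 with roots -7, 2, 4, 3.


A monic polynomial with roots -7, 2, 4, 3 is:
p(x) = (x + 7)(x - 2)(x - 4)(x - 3)
After multiplying by (x + 7): x + 7
After multiplying by (x - 2): x^2 + 5x - 14
After multiplying by (x - 4): x^3 + x^2 - 34x + 56
After multiplying by (x - 3): x^4 - 2x^3 - 37x^2 + 158x - 168

x^4 - 2x^3 - 37x^2 + 158x - 168


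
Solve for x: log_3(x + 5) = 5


Convert to exponential form: x + 5 = 3^5 = 243
x = 243 - 5 = 238
Check: log_3(238 + 5) = log_3(243) = log_3(243) = 5 ✓

x = 238


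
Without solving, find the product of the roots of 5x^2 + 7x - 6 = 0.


By Vieta's formulas for ax^2 + bx + c = 0:
  Sum of roots = -b/a
  Product of roots = c/a

Here a = 5, b = 7, c = -6
Sum = -(7)/5 = -7/5
Product = -6/5 = -6/5

Product = -6/5


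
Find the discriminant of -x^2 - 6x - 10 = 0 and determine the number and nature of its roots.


For ax^2 + bx + c = 0, discriminant D = b^2 - 4ac
Here a = -1, b = -6, c = -10
D = (-6)^2 - 4(-1)(-10) = 36 - 40 = -4

D = -4 < 0
The equation has no real roots (2 complex conjugate roots).

Discriminant = -4, no real roots (2 complex conjugate roots)


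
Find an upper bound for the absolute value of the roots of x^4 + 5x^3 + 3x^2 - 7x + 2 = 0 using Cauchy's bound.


Cauchy's bound: all roots r satisfy |r| <= 1 + max(|a_i/a_n|) for i = 0,...,n-1
where a_n is the leading coefficient.

Coefficients: [1, 5, 3, -7, 2]
Leading coefficient a_n = 1
Ratios |a_i/a_n|: 5, 3, 7, 2
Maximum ratio: 7
Cauchy's bound: |r| <= 1 + 7 = 8

Upper bound = 8


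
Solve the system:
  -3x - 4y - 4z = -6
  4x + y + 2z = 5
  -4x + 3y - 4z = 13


Using Cramer's rule. Expand each determinant along the first row.
D  = (-3)*[1*(-4) - 2*3] - (-4)*[4*(-4) - 2*(-4)] + (-4)*[4*3 - 1*(-4)]
  = (-3)*(-10) - (-4)*(-8) + (-4)*(16) = -66
Dx = (-6)*[1*(-4) - 2*3] - (-4)*[5*(-4) - 2*13] + (-4)*[5*3 - 1*13]
  = (-6)*(-10) - (-4)*(-46) + (-4)*(2) = -132
Dy = (-3)*[5*(-4) - 2*13] - (-6)*[4*(-4) - 2*(-4)] + (-4)*[4*13 - 5*(-4)]
  = (-3)*(-46) - (-6)*(-8) + (-4)*(72) = -198
Dz = (-3)*[1*13 - 5*3] - (-4)*[4*13 - 5*(-4)] + (-6)*[4*3 - 1*(-4)]
  = (-3)*(-2) - (-4)*(72) + (-6)*(16) = 198
x = Dx/D = -132/-66 = 2, y = Dy/D = -198/-66 = 3, z = Dz/D = 198/-66 = -3
Check eq1: (-3)(2) + (-4)(3) + (-4)(-3) = -6 = -6 ✓
Check eq2: (4)(2) + (1)(3) + (2)(-3) = 5 = 5 ✓
Check eq3: (-4)(2) + (3)(3) + (-4)(-3) = 13 = 13 ✓

x = 2, y = 3, z = -3


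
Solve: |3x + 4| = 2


An absolute value equation |expr| = 2 gives two cases:
Case 1: 3x + 4 = 2
  3x = -2, so x = -2/3
Case 2: 3x + 4 = -2
  3x = -6, so x = -2

x = -2, x = -2/3


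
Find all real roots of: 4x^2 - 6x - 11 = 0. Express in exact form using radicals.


Using the quadratic formula: x = (-b ± sqrt(b^2 - 4ac)) / (2a)
Here a = 4, b = -6, c = -11
Discriminant = b^2 - 4ac = (-6)^2 - 4(4)(-11) = 36 + 176 = 212
Since discriminant = 212 > 0, there are two real roots.
x = (6 ± 2*sqrt(53)) / 8
Simplifying: x = (3 ± sqrt(53)) / 4
Numerically: x ≈ 2.5700 or x ≈ -1.0700

x = (3 + sqrt(53)) / 4 or x = (3 - sqrt(53)) / 4


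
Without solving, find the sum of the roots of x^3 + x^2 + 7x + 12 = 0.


By Vieta's formulas for x^3 + bx^2 + cx + d = 0:
  r1 + r2 + r3 = -b/a = -1
  r1*r2 + r1*r3 + r2*r3 = c/a = 7
  r1*r2*r3 = -d/a = -12


Sum = -1


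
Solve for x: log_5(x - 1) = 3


Convert to exponential form: x - 1 = 5^3 = 125
x = 125 + 1 = 126
Check: log_5(126 - 1) = log_5(125) = log_5(125) = 3 ✓

x = 126


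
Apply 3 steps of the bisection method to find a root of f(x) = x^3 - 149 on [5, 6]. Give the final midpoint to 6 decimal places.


f(x) = x^3 - 149
f(5) = -24 < 0
f(6) = 67 > 0

Step 1: midpoint = (5.000000 + 6.000000)/2 = 5.500000
  f(5.500000) = 17.375000
  f(mid) > 0, so root is in [5.000000, 5.500000]

Step 2: midpoint = (5.000000 + 5.500000)/2 = 5.250000
  f(5.250000) = -4.296875
  f(mid) < 0, so root is in [5.250000, 5.500000]

Step 3: midpoint = (5.250000 + 5.500000)/2 = 5.375000
  f(5.375000) = 6.287109
  f(mid) > 0, so root is in [5.250000, 5.375000]

midpoint = 5.375000


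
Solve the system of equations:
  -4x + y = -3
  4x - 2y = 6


Using Cramer's rule:
Determinant D = (-4)(-2) - (4)(1) = 8 - 4 = 4
Dx = (-3)(-2) - (6)(1) = 6 - 6 = 0
Dy = (-4)(6) - (4)(-3) = -24 + 12 = -12
x = Dx/D = 0/4 = 0
y = Dy/D = -12/4 = -3

x = 0, y = -3


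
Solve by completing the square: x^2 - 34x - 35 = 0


Start: x^2 - 34x - 35 = 0
Move constant: x^2 - 34x = 35
Half of -34 is -17, squared is 289
Add 289 to both sides: x^2 - 34x + 289 = 324
(x - 17)^2 = 324
x - 17 = ±18
x = 17 + 18 = 35 or x = 17 - 18 = -1

x = -1, x = 35


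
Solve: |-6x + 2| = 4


An absolute value equation |expr| = 4 gives two cases:
Case 1: -6x + 2 = 4
  -6x = 2, so x = -1/3
Case 2: -6x + 2 = -4
  -6x = -6, so x = 1

x = -1/3, x = 1


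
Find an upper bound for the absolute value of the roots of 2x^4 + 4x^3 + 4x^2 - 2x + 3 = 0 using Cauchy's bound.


Cauchy's bound: all roots r satisfy |r| <= 1 + max(|a_i/a_n|) for i = 0,...,n-1
where a_n is the leading coefficient.

Coefficients: [2, 4, 4, -2, 3]
Leading coefficient a_n = 2
Ratios |a_i/a_n|: 2, 2, 1, 3/2
Maximum ratio: 2
Cauchy's bound: |r| <= 1 + 2 = 3

Upper bound = 3


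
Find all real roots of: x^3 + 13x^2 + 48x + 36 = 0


Let p(x) = x^3 + 13x^2 + 48x + 36. By the rational root theorem (leading coefficient 1), any rational root is an integer divisor of 36: try ±1, ±2, ... in turn.
Test x = 1: value = 98 ≠ 0.
Test x = -1: value = 0 ✓, so (x + 1) is a factor.
Synthetic division by (x + 1): bring down 1; 1(-1) + 13 = 12; 12(-1) + 48 = 36; 36(-1) + 36 = 0 → quotient x^2 + 12x + 36, remainder 0.
Solve the quadratic x^2 + 12x + 36 = 0: discriminant = 12^2 - 4(1)(36) = 144 - 144 = 0.
Discriminant = 0, so a double root: x = -12/2 = -6.

x = -6 (multiplicity 2), x = -1


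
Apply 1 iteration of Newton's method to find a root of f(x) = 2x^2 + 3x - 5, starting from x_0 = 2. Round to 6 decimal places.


Newton's method: x_(n+1) = x_n - f(x_n)/f'(x_n)
f(x) = 2x^2 + 3x - 5
f'(x) = 4x + 3

Iteration 1:
  f(2.000000) = 9.000000
  f'(2.000000) = 11.000000
  x_1 = 2.000000 - (9.000000)/(11.000000) = 1.181818

x_1 = 1.181818


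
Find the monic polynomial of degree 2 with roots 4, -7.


A monic polynomial with roots 4, -7 is:
p(x) = (x - 4)(x + 7)
After multiplying by (x - 4): x - 4
After multiplying by (x + 7): x^2 + 3x - 28

x^2 + 3x - 28


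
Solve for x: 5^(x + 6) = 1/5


Express both sides with the same base.
1/5 = 5^(-1)
Since the bases match, equate exponents: x + 6 = -1
So x = -1 - (6) = -7

x = -7


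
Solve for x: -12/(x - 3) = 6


Multiply both sides by (x - 3): -12 = 6(x - 3)
Distribute: -12 = 6x - 18
6x = -12 + 18 = 6
x = 1

x = 1


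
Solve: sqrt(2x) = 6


Square both sides: 2x = 6^2 = 36
2x = 36 - 0 = 36
x = 18
Check: sqrt(2*18 + 0) = sqrt(36) = 6 ✓

x = 18


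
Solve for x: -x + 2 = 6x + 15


Starting with: -x + 2 = 6x + 15
Move all x terms to left: (-1 - 6)x = 15 - 2
Simplify: -7x = 13
Divide both sides by -7: x = -13/7

x = -13/7


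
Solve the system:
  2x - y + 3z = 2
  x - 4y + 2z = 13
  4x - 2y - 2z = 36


Using Cramer's rule. Expand each determinant along the first row.
D  = 2*[(-4)*(-2) - 2*(-2)] - (-1)*[1*(-2) - 2*4] + 3*[1*(-2) - (-4)*4]
  = 2*(12) - (-1)*(-10) + 3*(14) = 56
Dx = 2*[(-4)*(-2) - 2*(-2)] - (-1)*[13*(-2) - 2*36] + 3*[13*(-2) - (-4)*36]
  = 2*(12) - (-1)*(-98) + 3*(118) = 280
Dy = 2*[13*(-2) - 2*36] - 2*[1*(-2) - 2*4] + 3*[1*36 - 13*4]
  = 2*(-98) - 2*(-10) + 3*(-16) = -224
Dz = 2*[(-4)*36 - 13*(-2)] - (-1)*[1*36 - 13*4] + 2*[1*(-2) - (-4)*4]
  = 2*(-118) - (-1)*(-16) + 2*(14) = -224
x = Dx/D = 280/56 = 5, y = Dy/D = -224/56 = -4, z = Dz/D = -224/56 = -4
Check eq1: (2)(5) + (-1)(-4) + (3)(-4) = 2 = 2 ✓
Check eq2: (1)(5) + (-4)(-4) + (2)(-4) = 13 = 13 ✓
Check eq3: (4)(5) + (-2)(-4) + (-2)(-4) = 36 = 36 ✓

x = 5, y = -4, z = -4


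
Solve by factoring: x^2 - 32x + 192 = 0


We need two numbers that multiply to 192 and add to -32.
Those numbers are -8 and -24 (since (-8) * (-24) = 192 and (-8) + (-24) = -32).
So x^2 - 32x + 192 = (x - 8)(x - 24) = 0
Setting each factor to zero: x = 8 or x = 24

x = 8, x = 24


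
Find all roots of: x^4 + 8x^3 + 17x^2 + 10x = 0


The constant term is 0, so x = 0 is a root. Factor out x:
  x^3 + 8x^2 + 17x + 10 = 0
Let p(x) = x^3 + 8x^2 + 17x + 10. By the rational root theorem (leading coefficient 1), any rational root is an integer divisor of 10: try ±1, ±2, ... in turn.
Test x = 1: value = 36 ≠ 0.
Test x = -1: value = 0 ✓, so (x + 1) is a factor.
Synthetic division by (x + 1): bring down 1; 1(-1) + 8 = 7; 7(-1) + 17 = 10; 10(-1) + 10 = 0 → quotient x^2 + 7x + 10, remainder 0.
Solve the quadratic x^2 + 7x + 10 = 0: discriminant = 7^2 - 4(1)(10) = 49 - 40 = 9.
sqrt(9) = 3, so x = (-7 ± 3)/2: x = -2 or x = -5.
Collecting all roots found:

x = -5, x = -2, x = -1, x = 0


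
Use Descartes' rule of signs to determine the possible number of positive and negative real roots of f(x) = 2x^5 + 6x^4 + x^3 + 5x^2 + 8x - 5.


Descartes' rule of signs:

For positive roots, count sign changes in f(x) = 2x^5 + 6x^4 + x^3 + 5x^2 + 8x - 5:
Signs of coefficients: +, +, +, +, +, -
Number of sign changes: 1
Possible positive real roots: 1

For negative roots, examine f(-x) = -2x^5 + 6x^4 - x^3 + 5x^2 - 8x - 5:
Signs of coefficients: -, +, -, +, -, -
Number of sign changes: 4
Possible negative real roots: 4, 2, 0

Positive roots: 1; Negative roots: 4 or 2 or 0


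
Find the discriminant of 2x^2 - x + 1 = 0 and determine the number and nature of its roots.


For ax^2 + bx + c = 0, discriminant D = b^2 - 4ac
Here a = 2, b = -1, c = 1
D = (-1)^2 - 4(2)(1) = 1 - 8 = -7

D = -7 < 0
The equation has no real roots (2 complex conjugate roots).

Discriminant = -7, no real roots (2 complex conjugate roots)


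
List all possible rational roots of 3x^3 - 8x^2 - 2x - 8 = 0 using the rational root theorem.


Rational root theorem: possible roots are ±p/q where:
  p divides the constant term (-8): p ∈ {1, 2, 4, 8}
  q divides the leading coefficient (3): q ∈ {1, 3}

All possible rational roots: -8, -4, -8/3, -2, -4/3, -1, -2/3, -1/3, 1/3, 2/3, 1, 4/3, 2, 8/3, 4, 8

-8, -4, -8/3, -2, -4/3, -1, -2/3, -1/3, 1/3, 2/3, 1, 4/3, 2, 8/3, 4, 8


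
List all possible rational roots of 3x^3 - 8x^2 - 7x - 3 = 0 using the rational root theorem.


Rational root theorem: possible roots are ±p/q where:
  p divides the constant term (-3): p ∈ {1, 3}
  q divides the leading coefficient (3): q ∈ {1, 3}

All possible rational roots: -3, -1, -1/3, 1/3, 1, 3

-3, -1, -1/3, 1/3, 1, 3


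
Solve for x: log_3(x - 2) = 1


Convert to exponential form: x - 2 = 3^1 = 3
x = 3 + 2 = 5
Check: log_3(5 - 2) = log_3(3) = log_3(3) = 1 ✓

x = 5


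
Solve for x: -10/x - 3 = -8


Subtract -3 from both sides: -10/x = -5
Multiply both sides by x: -10 = -5 * x
Divide by -5: x = 2

x = 2


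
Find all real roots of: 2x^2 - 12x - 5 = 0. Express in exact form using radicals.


Using the quadratic formula: x = (-b ± sqrt(b^2 - 4ac)) / (2a)
Here a = 2, b = -12, c = -5
Discriminant = b^2 - 4ac = (-12)^2 - 4(2)(-5) = 144 + 40 = 184
Since discriminant = 184 > 0, there are two real roots.
x = (12 ± 2*sqrt(46)) / 4
Simplifying: x = (6 ± sqrt(46)) / 2
Numerically: x ≈ 6.3912 or x ≈ -0.3912

x = (6 + sqrt(46)) / 2 or x = (6 - sqrt(46)) / 2
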